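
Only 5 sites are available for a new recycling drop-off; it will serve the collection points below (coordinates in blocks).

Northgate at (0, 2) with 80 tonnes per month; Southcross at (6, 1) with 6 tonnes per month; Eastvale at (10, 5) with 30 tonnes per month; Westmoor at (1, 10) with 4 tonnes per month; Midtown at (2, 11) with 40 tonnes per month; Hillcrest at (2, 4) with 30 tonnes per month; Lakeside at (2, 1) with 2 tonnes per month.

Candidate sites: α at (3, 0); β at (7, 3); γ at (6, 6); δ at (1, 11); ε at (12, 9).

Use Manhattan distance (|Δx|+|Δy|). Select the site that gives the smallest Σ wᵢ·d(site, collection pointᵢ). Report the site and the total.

Total weighted distance at each candidate:
  α (3, 0): total = 1466
  β (7, 3): total = 1574
  γ (6, 6): total = 1574
  δ (1, 11): total = 1646
  ε (12, 9): total = 2798
Minimum is at α with total 1466 blocks.

α, total 1466 blocks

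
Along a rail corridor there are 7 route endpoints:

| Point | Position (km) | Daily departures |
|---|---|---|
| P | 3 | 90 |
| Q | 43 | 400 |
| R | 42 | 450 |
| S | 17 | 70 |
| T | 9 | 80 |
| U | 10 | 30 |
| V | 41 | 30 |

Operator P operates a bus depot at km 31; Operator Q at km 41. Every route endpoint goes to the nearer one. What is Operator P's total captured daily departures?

270

The indifferent point is the midpoint (31+41)/2 = 36; route endpoints left of it (closer to Operator P at 31) go to Operator P, those right go to Operator Q.
  P at 3 (w=90) → Operator P
  T at 9 (w=80) → Operator P
  U at 10 (w=30) → Operator P
  S at 17 (w=70) → Operator P
  V at 41 (w=30) → Operator Q
  R at 42 (w=450) → Operator Q
  Q at 43 (w=400) → Operator Q
Operator P captures 270; Operator Q captures 880.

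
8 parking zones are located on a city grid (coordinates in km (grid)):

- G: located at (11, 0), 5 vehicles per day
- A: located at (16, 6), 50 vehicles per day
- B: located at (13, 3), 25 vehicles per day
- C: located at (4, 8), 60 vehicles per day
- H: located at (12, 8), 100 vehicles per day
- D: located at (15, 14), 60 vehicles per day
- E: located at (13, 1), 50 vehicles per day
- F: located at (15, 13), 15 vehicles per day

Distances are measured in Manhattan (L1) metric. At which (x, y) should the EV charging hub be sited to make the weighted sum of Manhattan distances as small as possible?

Manhattan distance separates: Σwᵢ(|x−xᵢ|+|y−yᵢ|) = Σwᵢ|x−xᵢ| + Σwᵢ|y−yᵢ|, so x and y are optimised independently as 1-D weighted medians.
Total weight W = 365; half = 182.5.
x-coordinate, sorted with cumulative weight:
  x=4 (C, w=60) cum 60
  x=11 (G, w=5) cum 65
  x=12 (H, w=100) cum 165
  x=13 (B, w=25) cum 190  ← median
  x=13 (E, w=50) cum 240
  x=15 (D, w=60) cum 300
  x=15 (F, w=15) cum 315
  x=16 (A, w=50) cum 365
⇒ x* = 13
y-coordinate, sorted with cumulative weight:
  y=0 (G, w=5) cum 5
  y=1 (E, w=50) cum 55
  y=3 (B, w=25) cum 80
  y=6 (A, w=50) cum 130
  y=8 (C, w=60) cum 190  ← median
  y=8 (H, w=100) cum 290
  y=13 (F, w=15) cum 305
  y=14 (D, w=60) cum 365
⇒ y* = 8

(13, 8)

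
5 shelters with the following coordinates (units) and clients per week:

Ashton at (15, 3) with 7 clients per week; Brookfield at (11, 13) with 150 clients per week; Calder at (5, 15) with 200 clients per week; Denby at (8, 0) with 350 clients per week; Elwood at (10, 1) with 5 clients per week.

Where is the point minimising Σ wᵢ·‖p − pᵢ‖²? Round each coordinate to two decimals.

(7.87, 6.99)

The minimiser of Σwᵢ‖p−pᵢ‖² is the weighted centroid p* = (Σwᵢpᵢ)/(Σwᵢ).
Σwᵢ = 712.
Σwᵢxᵢ = 7·15 + 150·11 + 200·5 + 350·8 + 5·10 = 5605.
Σwᵢyᵢ = 7·3 + 150·13 + 200·15 + 350·0 + 5·1 = 4976.
x* = 5605/712 = 7.87, y* = 4976/712 = 6.99.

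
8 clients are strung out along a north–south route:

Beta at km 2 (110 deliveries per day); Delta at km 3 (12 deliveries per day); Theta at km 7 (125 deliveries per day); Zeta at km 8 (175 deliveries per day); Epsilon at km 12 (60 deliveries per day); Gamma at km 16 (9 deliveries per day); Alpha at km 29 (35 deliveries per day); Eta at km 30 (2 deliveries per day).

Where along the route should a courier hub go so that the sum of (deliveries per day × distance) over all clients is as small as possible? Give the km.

For a sum of weighted absolute distances on a line, the optimum is the weighted median (not the mean). Total weight W = 528; half-weight = 264.
Sort by position and accumulate weight:
  km 2 (Beta, w=110) → cum 110
  km 3 (Delta, w=12) → cum 122
  km 7 (Theta, w=125) → cum 247
  km 8 (Zeta, w=175) → cum 422  ≥ 264 → median here
  km 12 (Epsilon, w=60) → cum 482
  km 16 (Gamma, w=9) → cum 491
  km 29 (Alpha, w=35) → cum 526
  km 30 (Eta, w=2) → cum 528
Optimal location: km 8.

x = 8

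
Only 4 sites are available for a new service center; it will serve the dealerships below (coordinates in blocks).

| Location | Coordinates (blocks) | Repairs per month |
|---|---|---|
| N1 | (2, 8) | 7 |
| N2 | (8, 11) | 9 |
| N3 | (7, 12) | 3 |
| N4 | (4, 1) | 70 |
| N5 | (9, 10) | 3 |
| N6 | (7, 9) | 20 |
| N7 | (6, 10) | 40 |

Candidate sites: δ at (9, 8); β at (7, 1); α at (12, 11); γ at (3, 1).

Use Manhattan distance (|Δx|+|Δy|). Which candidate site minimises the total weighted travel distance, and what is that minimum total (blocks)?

β, total 1019 blocks

Total weighted distance at each candidate:
  δ (9, 8): total = 1209
  β (7, 1): total = 1019
  α (12, 11): total = 1837
  γ (3, 1): total = 1071
Minimum is at β with total 1019 blocks.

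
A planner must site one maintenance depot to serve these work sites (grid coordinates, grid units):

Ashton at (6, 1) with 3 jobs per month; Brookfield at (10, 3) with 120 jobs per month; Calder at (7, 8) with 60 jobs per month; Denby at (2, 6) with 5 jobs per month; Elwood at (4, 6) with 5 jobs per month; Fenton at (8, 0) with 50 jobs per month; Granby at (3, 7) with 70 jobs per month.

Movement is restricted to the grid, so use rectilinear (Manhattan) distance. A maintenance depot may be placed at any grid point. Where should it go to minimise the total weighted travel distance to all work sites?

(8, 3)

Manhattan distance separates: Σwᵢ(|x−xᵢ|+|y−yᵢ|) = Σwᵢ|x−xᵢ| + Σwᵢ|y−yᵢ|, so x and y are optimised independently as 1-D weighted medians.
Total weight W = 313; half = 156.5.
x-coordinate, sorted with cumulative weight:
  x=2 (Denby, w=5) cum 5
  x=3 (Granby, w=70) cum 75
  x=4 (Elwood, w=5) cum 80
  x=6 (Ashton, w=3) cum 83
  x=7 (Calder, w=60) cum 143
  x=8 (Fenton, w=50) cum 193  ← median
  x=10 (Brookfield, w=120) cum 313
⇒ x* = 8
y-coordinate, sorted with cumulative weight:
  y=0 (Fenton, w=50) cum 50
  y=1 (Ashton, w=3) cum 53
  y=3 (Brookfield, w=120) cum 173  ← median
  y=6 (Denby, w=5) cum 178
  y=6 (Elwood, w=5) cum 183
  y=7 (Granby, w=70) cum 253
  y=8 (Calder, w=60) cum 313
⇒ y* = 3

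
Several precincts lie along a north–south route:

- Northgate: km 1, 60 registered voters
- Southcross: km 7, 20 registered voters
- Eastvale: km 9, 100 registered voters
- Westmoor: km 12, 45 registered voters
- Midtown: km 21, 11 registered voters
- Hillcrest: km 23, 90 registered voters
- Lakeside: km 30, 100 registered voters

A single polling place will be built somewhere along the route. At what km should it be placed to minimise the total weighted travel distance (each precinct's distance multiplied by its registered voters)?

x = 12

For a sum of weighted absolute distances on a line, the optimum is the weighted median (not the mean). Total weight W = 426; half-weight = 213.
Sort by position and accumulate weight:
  km 1 (Northgate, w=60) → cum 60
  km 7 (Southcross, w=20) → cum 80
  km 9 (Eastvale, w=100) → cum 180
  km 12 (Westmoor, w=45) → cum 225  ≥ 213 → median here
  km 21 (Midtown, w=11) → cum 236
  km 23 (Hillcrest, w=90) → cum 326
  km 30 (Lakeside, w=100) → cum 426
Optimal location: km 12.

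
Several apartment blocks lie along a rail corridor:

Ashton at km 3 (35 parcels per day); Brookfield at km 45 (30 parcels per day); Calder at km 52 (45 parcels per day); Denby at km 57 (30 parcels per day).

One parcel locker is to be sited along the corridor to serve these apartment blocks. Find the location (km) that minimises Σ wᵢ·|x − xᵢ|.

x = 52

For a sum of weighted absolute distances on a line, the optimum is the weighted median (not the mean). Total weight W = 140; half-weight = 70.
Sort by position and accumulate weight:
  km 3 (Ashton, w=35) → cum 35
  km 45 (Brookfield, w=30) → cum 65
  km 52 (Calder, w=45) → cum 110  ≥ 70 → median here
  km 57 (Denby, w=30) → cum 140
Optimal location: km 52.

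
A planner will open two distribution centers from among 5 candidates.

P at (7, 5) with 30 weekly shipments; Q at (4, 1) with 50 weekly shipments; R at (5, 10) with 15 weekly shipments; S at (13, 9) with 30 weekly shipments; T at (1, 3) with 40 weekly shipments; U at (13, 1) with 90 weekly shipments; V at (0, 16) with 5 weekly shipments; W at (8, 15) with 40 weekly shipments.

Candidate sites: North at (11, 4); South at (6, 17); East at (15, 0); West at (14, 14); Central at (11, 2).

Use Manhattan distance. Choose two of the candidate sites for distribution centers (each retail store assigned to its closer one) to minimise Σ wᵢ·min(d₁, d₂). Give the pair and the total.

{South, Central}, total 1905

Evaluate every pair (each demand assigned to the nearer of the two):
  {South, Central}: total = 1905
  {West, Central}: total = 2055
  {North, South}: total = 2065
  {North, West}: total = 2260
  {North, Central}: total = 2325
  {North, East}: total = 2425
  {East, Central}: total = 2565
  {South, East}: total = 2585
  {East, West}: total = 2675
  {South, West}: total = 3805
Best pair: {South, Central} with total 1905.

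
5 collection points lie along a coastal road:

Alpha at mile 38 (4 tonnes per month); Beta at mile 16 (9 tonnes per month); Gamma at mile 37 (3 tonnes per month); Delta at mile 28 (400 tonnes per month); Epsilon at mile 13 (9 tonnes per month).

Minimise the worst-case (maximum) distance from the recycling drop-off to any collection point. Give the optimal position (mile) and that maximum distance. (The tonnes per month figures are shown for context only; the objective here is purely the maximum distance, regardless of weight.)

The 1-center on a line is the midpoint of the two extreme points: leftmost at 13, rightmost at 38.
Optimal location = (13 + 38)/2 = 25.5; maximum distance = (38 − 13)/2 = 12.5.

location 25.5, max distance 12.5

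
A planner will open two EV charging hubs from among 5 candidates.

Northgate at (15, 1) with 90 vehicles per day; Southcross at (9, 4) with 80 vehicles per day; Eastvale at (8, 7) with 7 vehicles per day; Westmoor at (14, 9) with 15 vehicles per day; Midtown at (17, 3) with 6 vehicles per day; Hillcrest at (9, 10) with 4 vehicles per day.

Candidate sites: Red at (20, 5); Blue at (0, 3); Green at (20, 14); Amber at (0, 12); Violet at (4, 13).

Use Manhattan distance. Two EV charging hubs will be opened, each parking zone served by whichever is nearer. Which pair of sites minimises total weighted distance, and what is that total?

Evaluate every pair (each demand assigned to the nearer of the two):
  {Red, Blue}: total = 1938
  {Red, Violet}: total = 2052
  {Red, Amber}: total = 2085
  {Red, Green}: total = 2108
  {Blue, Green}: total = 2723
  {Blue, Violet}: total = 2744
  {Blue, Amber}: total = 2815
  {Green, Violet}: total = 3091
  {Green, Amber}: total = 3364
  {Amber, Violet}: total = 3640
Best pair: {Red, Blue} with total 1938.

{Red, Blue}, total 1938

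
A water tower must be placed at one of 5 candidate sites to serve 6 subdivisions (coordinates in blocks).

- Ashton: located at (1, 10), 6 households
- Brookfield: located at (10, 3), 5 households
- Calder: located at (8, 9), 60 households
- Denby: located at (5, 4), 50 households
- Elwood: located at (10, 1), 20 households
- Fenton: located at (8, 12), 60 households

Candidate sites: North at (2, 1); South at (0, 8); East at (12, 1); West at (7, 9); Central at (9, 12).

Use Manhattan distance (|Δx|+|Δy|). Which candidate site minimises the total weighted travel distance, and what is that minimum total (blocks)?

West, total 957 blocks

Total weighted distance at each candidate:
  North (2, 1): total = 2430
  South (0, 8): total = 2143
  East (12, 1): total = 2300
  West (7, 9): total = 957
  Central (9, 12): total = 1250
Minimum is at West with total 957 blocks.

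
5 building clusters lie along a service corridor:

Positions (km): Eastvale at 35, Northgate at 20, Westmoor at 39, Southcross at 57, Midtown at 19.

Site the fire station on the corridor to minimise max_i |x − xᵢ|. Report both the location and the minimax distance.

location 38, max distance 19

The 1-center on a line is the midpoint of the two extreme points: leftmost at 19, rightmost at 57.
Optimal location = (19 + 57)/2 = 38; maximum distance = (57 − 19)/2 = 19.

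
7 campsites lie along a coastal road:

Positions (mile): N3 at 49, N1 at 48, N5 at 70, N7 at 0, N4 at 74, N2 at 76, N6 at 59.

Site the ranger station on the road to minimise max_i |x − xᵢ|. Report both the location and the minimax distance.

location 38, max distance 38

The 1-center on a line is the midpoint of the two extreme points: leftmost at 0, rightmost at 76.
Optimal location = (0 + 76)/2 = 38; maximum distance = (76 − 0)/2 = 38.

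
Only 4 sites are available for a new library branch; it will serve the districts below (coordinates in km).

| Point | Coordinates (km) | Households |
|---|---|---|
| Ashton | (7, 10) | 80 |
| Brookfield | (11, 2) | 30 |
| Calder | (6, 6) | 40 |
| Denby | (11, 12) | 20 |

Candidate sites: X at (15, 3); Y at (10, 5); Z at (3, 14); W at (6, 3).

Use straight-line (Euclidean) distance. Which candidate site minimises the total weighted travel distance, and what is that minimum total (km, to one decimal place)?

Total weighted distance at each candidate:
  X (15, 3): total = 1550.6
  Y (10, 5): total = 867.7
  Z (3, 14): total = 1391.9
  W (6, 3): total = 1044.6
Minimum is at Y with total 867.7 km.

Y, total 867.7 km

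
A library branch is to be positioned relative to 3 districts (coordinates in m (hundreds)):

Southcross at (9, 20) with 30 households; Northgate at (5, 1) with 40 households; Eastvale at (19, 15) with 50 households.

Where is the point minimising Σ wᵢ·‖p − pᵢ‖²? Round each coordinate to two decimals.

(11.83, 11.58)

The minimiser of Σwᵢ‖p−pᵢ‖² is the weighted centroid p* = (Σwᵢpᵢ)/(Σwᵢ).
Σwᵢ = 120.
Σwᵢxᵢ = 30·9 + 40·5 + 50·19 = 1420.
Σwᵢyᵢ = 30·20 + 40·1 + 50·15 = 1390.
x* = 1420/120 = 11.83, y* = 1390/120 = 11.58.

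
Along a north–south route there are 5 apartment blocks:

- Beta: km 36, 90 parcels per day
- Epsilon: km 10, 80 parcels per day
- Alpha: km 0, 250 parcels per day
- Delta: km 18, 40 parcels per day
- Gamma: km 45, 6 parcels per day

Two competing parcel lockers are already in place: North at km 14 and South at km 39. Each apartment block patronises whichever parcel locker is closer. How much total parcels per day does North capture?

370

The indifferent point is the midpoint (14+39)/2 = 26.5; apartment blocks left of it (closer to North at 14) go to North, those right go to South.
  Alpha at 0 (w=250) → North
  Epsilon at 10 (w=80) → North
  Delta at 18 (w=40) → North
  Beta at 36 (w=90) → South
  Gamma at 45 (w=6) → South
North captures 370; South captures 96.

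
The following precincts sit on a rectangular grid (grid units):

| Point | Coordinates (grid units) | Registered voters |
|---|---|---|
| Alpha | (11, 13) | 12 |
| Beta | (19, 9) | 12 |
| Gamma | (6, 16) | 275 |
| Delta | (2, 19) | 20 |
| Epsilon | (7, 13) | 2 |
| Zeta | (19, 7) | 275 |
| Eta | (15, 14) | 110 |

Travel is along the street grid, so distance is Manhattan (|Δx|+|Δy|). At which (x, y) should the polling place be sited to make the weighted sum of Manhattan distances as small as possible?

(15, 14)

Manhattan distance separates: Σwᵢ(|x−xᵢ|+|y−yᵢ|) = Σwᵢ|x−xᵢ| + Σwᵢ|y−yᵢ|, so x and y are optimised independently as 1-D weighted medians.
Total weight W = 706; half = 353.
x-coordinate, sorted with cumulative weight:
  x=2 (Delta, w=20) cum 20
  x=6 (Gamma, w=275) cum 295
  x=7 (Epsilon, w=2) cum 297
  x=11 (Alpha, w=12) cum 309
  x=15 (Eta, w=110) cum 419  ← median
  x=19 (Beta, w=12) cum 431
  x=19 (Zeta, w=275) cum 706
⇒ x* = 15
y-coordinate, sorted with cumulative weight:
  y=7 (Zeta, w=275) cum 275
  y=9 (Beta, w=12) cum 287
  y=13 (Alpha, w=12) cum 299
  y=13 (Epsilon, w=2) cum 301
  y=14 (Eta, w=110) cum 411  ← median
  y=16 (Gamma, w=275) cum 686
  y=19 (Delta, w=20) cum 706
⇒ y* = 14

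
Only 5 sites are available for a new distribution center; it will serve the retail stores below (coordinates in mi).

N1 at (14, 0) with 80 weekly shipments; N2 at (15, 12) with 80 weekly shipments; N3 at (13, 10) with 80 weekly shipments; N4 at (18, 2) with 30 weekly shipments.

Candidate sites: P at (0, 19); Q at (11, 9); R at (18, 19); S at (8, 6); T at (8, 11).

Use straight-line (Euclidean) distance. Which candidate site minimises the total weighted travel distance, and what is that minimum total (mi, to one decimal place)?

Total weighted distance at each candidate:
  P (0, 19): total = 5220.0
  Q (11, 9): total = 1634.8
  R (18, 19): total = 3496.2
  S (8, 6): total = 2251.7
  T (8, 11): total = 2379.6
Minimum is at Q with total 1634.8 mi.

Q, total 1634.8 mi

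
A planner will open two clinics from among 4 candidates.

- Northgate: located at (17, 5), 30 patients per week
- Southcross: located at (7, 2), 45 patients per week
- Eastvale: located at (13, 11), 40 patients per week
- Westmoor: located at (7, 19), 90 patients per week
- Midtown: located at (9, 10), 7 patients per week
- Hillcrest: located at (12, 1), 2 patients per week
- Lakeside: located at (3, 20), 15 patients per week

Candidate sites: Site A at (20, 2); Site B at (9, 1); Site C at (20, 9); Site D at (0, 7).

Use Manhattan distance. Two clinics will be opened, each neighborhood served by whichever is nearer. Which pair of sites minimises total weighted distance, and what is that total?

Evaluate every pair (each demand assigned to the nearer of the two):
  {Site B, Site C}: total = 2949
  {Site B, Site D}: total = 3074
  {Site A, Site B}: total = 3119
  {Site C, Site D}: total = 3176
  {Site A, Site D}: total = 3412
  {Site A, Site C}: total = 3717
Best pair: {Site B, Site C} with total 2949.

{Site B, Site C}, total 2949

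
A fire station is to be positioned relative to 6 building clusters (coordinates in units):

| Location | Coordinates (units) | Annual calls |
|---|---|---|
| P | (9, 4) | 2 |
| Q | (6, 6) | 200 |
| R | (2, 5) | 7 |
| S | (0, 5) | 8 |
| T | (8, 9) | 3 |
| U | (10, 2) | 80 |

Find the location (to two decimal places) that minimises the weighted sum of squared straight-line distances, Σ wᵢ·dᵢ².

(6.85, 4.90)

The minimiser of Σwᵢ‖p−pᵢ‖² is the weighted centroid p* = (Σwᵢpᵢ)/(Σwᵢ).
Σwᵢ = 300.
Σwᵢxᵢ = 2·9 + 200·6 + 7·2 + 8·0 + 3·8 + 80·10 = 2056.
Σwᵢyᵢ = 2·4 + 200·6 + 7·5 + 8·5 + 3·9 + 80·2 = 1470.
x* = 2056/300 = 6.85, y* = 1470/300 = 4.90.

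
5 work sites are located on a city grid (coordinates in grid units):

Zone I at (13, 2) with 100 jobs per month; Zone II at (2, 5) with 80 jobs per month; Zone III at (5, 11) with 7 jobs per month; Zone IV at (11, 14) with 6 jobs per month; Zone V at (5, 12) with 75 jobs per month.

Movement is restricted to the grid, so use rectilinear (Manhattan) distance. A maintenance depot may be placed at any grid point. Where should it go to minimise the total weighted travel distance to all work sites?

(5, 5)

Manhattan distance separates: Σwᵢ(|x−xᵢ|+|y−yᵢ|) = Σwᵢ|x−xᵢ| + Σwᵢ|y−yᵢ|, so x and y are optimised independently as 1-D weighted medians.
Total weight W = 268; half = 134.
x-coordinate, sorted with cumulative weight:
  x=2 (Zone II, w=80) cum 80
  x=5 (Zone III, w=7) cum 87
  x=5 (Zone V, w=75) cum 162  ← median
  x=11 (Zone IV, w=6) cum 168
  x=13 (Zone I, w=100) cum 268
⇒ x* = 5
y-coordinate, sorted with cumulative weight:
  y=2 (Zone I, w=100) cum 100
  y=5 (Zone II, w=80) cum 180  ← median
  y=11 (Zone III, w=7) cum 187
  y=12 (Zone V, w=75) cum 262
  y=14 (Zone IV, w=6) cum 268
⇒ y* = 5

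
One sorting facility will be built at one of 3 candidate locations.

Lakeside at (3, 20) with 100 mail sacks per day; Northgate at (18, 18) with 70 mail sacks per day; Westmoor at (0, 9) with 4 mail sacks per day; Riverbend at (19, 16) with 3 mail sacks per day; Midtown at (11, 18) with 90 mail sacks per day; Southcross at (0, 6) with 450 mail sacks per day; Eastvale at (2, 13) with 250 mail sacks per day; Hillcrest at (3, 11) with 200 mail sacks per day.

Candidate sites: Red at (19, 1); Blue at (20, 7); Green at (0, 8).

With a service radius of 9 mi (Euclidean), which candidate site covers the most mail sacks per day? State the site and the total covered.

Green, covering 904

Coverage radius r = 9 mi; a point is covered iff (Δx)²+(Δy)² ≤ 9² = 81.
  Red (19, 1): covers {none} → 0
  Blue (20, 7): covers {none} → 0
  Green (0, 8): covers {Westmoor, Southcross, Eastvale, Hillcrest} → 904
Maximum coverage at Green: 904 mail sacks per day.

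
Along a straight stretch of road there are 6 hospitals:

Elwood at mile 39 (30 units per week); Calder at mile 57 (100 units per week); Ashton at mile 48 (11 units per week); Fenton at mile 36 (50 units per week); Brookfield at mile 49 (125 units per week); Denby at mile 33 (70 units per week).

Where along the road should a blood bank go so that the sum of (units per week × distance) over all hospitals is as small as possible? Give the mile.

For a sum of weighted absolute distances on a line, the optimum is the weighted median (not the mean). Total weight W = 386; half-weight = 193.
Sort by position and accumulate weight:
  mile 33 (Denby, w=70) → cum 70
  mile 36 (Fenton, w=50) → cum 120
  mile 39 (Elwood, w=30) → cum 150
  mile 48 (Ashton, w=11) → cum 161
  mile 49 (Brookfield, w=125) → cum 286  ≥ 193 → median here
  mile 57 (Calder, w=100) → cum 386
Optimal location: mile 49.

x = 49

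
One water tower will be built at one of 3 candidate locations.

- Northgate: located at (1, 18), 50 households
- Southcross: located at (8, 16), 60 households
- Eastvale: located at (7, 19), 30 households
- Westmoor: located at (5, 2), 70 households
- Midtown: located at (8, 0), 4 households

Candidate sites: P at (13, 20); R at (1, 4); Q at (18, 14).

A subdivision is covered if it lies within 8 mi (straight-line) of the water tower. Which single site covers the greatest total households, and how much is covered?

Coverage radius r = 8 mi; a point is covered iff (Δx)²+(Δy)² ≤ 8² = 64.
  P (13, 20): covers {Southcross, Eastvale} → 90
  R (1, 4): covers {Westmoor} → 70
  Q (18, 14): covers {none} → 0
Maximum coverage at P: 90 households.

P, covering 90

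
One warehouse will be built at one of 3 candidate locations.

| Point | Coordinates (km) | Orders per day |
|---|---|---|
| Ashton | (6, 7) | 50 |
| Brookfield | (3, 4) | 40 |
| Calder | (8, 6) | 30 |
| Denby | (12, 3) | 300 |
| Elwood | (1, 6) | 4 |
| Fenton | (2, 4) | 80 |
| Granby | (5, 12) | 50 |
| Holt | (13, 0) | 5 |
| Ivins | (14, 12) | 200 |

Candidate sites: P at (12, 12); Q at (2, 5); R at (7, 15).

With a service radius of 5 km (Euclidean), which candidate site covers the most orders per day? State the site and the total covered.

P, covering 200

Coverage radius r = 5 km; a point is covered iff (Δx)²+(Δy)² ≤ 5² = 25.
  P (12, 12): covers {Ivins} → 200
  Q (2, 5): covers {Ashton, Brookfield, Elwood, Fenton} → 174
  R (7, 15): covers {Granby} → 50
Maximum coverage at P: 200 orders per day.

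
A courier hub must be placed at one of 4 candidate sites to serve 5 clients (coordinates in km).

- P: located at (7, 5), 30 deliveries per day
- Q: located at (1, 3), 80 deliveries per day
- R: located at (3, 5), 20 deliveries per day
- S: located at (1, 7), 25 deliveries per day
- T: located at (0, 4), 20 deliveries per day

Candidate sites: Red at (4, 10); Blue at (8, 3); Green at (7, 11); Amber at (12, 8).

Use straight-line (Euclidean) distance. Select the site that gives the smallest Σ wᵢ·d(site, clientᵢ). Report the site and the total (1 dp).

Total weighted distance at each candidate:
  Red (4, 10): total = 1136.5
  Blue (8, 3): total = 1097.6
  Green (7, 11): total = 1502.5
  Amber (12, 8): total = 1860.4
Minimum is at Blue with total 1097.6 km.

Blue, total 1097.6 km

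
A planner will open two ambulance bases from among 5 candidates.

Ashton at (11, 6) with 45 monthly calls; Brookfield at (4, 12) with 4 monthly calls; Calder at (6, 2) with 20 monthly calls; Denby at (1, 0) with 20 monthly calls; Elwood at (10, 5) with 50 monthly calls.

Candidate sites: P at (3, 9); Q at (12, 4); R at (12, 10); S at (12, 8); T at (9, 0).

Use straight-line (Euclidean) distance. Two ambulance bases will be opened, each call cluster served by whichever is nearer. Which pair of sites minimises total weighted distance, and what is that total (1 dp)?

{Q, T}, total 489.8

Evaluate every pair (each demand assigned to the nearer of the two):
  {Q, T}: total = 489.8
  {P, Q}: total = 536.0
  {S, T}: total = 548.8
  {Q, R}: total = 606.0
  {Q, S}: total = 608.8
  {P, S}: total = 630.3
  {R, T}: total = 705.6
  {R, S}: total = 755.6
  {P, T}: total = 784.3
  {P, R}: total = 804.2
Best pair: {Q, T} with total 489.8.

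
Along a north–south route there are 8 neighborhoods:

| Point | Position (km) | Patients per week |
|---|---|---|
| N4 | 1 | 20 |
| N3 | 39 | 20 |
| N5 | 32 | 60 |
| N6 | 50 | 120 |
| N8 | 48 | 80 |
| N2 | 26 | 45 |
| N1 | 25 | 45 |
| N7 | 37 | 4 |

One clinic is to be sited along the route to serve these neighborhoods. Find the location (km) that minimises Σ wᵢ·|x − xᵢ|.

x = 48

For a sum of weighted absolute distances on a line, the optimum is the weighted median (not the mean). Total weight W = 394; half-weight = 197.
Sort by position and accumulate weight:
  km 1 (N4, w=20) → cum 20
  km 25 (N1, w=45) → cum 65
  km 26 (N2, w=45) → cum 110
  km 32 (N5, w=60) → cum 170
  km 37 (N7, w=4) → cum 174
  km 39 (N3, w=20) → cum 194
  km 48 (N8, w=80) → cum 274  ≥ 197 → median here
  km 50 (N6, w=120) → cum 394
Optimal location: km 48.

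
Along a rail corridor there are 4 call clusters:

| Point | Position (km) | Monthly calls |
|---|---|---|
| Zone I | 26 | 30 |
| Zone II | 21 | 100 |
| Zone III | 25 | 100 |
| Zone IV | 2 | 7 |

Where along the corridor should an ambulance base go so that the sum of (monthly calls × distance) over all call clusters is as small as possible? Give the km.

x = 25

For a sum of weighted absolute distances on a line, the optimum is the weighted median (not the mean). Total weight W = 237; half-weight = 118.5.
Sort by position and accumulate weight:
  km 2 (Zone IV, w=7) → cum 7
  km 21 (Zone II, w=100) → cum 107
  km 25 (Zone III, w=100) → cum 207  ≥ 118.5 → median here
  km 26 (Zone I, w=30) → cum 237
Optimal location: km 25.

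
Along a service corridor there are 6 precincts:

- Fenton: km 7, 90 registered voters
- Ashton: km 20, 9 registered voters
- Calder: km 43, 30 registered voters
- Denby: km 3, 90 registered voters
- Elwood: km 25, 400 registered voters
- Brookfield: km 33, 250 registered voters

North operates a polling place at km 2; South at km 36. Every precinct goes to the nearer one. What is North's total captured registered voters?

The indifferent point is the midpoint (2+36)/2 = 19; precincts left of it (closer to North at 2) go to North, those right go to South.
  Denby at 3 (w=90) → North
  Fenton at 7 (w=90) → North
  Ashton at 20 (w=9) → South
  Elwood at 25 (w=400) → South
  Brookfield at 33 (w=250) → South
  Calder at 43 (w=30) → South
North captures 180; South captures 689.

180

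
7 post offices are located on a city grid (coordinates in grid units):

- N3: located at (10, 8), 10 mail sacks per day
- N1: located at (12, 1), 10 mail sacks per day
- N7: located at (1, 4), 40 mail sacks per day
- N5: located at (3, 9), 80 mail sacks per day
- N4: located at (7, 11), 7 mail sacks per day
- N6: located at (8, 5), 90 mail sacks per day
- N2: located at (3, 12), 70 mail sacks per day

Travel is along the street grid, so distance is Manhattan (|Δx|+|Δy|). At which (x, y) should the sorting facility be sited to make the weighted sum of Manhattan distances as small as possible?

Manhattan distance separates: Σwᵢ(|x−xᵢ|+|y−yᵢ|) = Σwᵢ|x−xᵢ| + Σwᵢ|y−yᵢ|, so x and y are optimised independently as 1-D weighted medians.
Total weight W = 307; half = 153.5.
x-coordinate, sorted with cumulative weight:
  x=1 (N7, w=40) cum 40
  x=3 (N5, w=80) cum 120
  x=3 (N2, w=70) cum 190  ← median
  x=7 (N4, w=7) cum 197
  x=8 (N6, w=90) cum 287
  x=10 (N3, w=10) cum 297
  x=12 (N1, w=10) cum 307
⇒ x* = 3
y-coordinate, sorted with cumulative weight:
  y=1 (N1, w=10) cum 10
  y=4 (N7, w=40) cum 50
  y=5 (N6, w=90) cum 140
  y=8 (N3, w=10) cum 150
  y=9 (N5, w=80) cum 230  ← median
  y=11 (N4, w=7) cum 237
  y=12 (N2, w=70) cum 307
⇒ y* = 9

(3, 9)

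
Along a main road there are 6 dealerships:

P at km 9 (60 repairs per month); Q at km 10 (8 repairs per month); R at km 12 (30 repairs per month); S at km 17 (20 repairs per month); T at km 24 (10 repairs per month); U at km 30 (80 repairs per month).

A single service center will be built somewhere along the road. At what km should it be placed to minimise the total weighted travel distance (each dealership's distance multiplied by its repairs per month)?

For a sum of weighted absolute distances on a line, the optimum is the weighted median (not the mean). Total weight W = 208; half-weight = 104.
Sort by position and accumulate weight:
  km 9 (P, w=60) → cum 60
  km 10 (Q, w=8) → cum 68
  km 12 (R, w=30) → cum 98
  km 17 (S, w=20) → cum 118  ≥ 104 → median here
  km 24 (T, w=10) → cum 128
  km 30 (U, w=80) → cum 208
Optimal location: km 17.

x = 17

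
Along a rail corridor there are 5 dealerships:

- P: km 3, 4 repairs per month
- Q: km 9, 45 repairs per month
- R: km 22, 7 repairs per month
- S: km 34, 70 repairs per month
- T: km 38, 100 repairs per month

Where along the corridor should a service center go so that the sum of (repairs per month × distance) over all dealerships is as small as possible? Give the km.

x = 34

For a sum of weighted absolute distances on a line, the optimum is the weighted median (not the mean). Total weight W = 226; half-weight = 113.
Sort by position and accumulate weight:
  km 3 (P, w=4) → cum 4
  km 9 (Q, w=45) → cum 49
  km 22 (R, w=7) → cum 56
  km 34 (S, w=70) → cum 126  ≥ 113 → median here
  km 38 (T, w=100) → cum 226
Optimal location: km 34.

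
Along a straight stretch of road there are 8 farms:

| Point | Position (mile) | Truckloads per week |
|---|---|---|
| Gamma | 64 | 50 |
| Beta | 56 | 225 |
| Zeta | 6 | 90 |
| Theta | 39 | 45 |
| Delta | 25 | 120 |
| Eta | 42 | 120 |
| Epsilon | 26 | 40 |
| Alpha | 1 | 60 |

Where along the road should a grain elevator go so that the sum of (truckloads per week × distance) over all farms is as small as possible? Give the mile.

x = 42

For a sum of weighted absolute distances on a line, the optimum is the weighted median (not the mean). Total weight W = 750; half-weight = 375.
Sort by position and accumulate weight:
  mile 1 (Alpha, w=60) → cum 60
  mile 6 (Zeta, w=90) → cum 150
  mile 25 (Delta, w=120) → cum 270
  mile 26 (Epsilon, w=40) → cum 310
  mile 39 (Theta, w=45) → cum 355
  mile 42 (Eta, w=120) → cum 475  ≥ 375 → median here
  mile 56 (Beta, w=225) → cum 700
  mile 64 (Gamma, w=50) → cum 750
Optimal location: mile 42.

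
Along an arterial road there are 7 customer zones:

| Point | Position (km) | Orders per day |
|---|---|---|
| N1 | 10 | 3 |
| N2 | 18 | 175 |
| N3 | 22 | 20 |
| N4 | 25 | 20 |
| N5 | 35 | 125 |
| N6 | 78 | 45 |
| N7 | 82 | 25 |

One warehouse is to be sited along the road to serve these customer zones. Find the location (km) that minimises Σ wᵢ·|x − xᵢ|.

x = 25

For a sum of weighted absolute distances on a line, the optimum is the weighted median (not the mean). Total weight W = 413; half-weight = 206.5.
Sort by position and accumulate weight:
  km 10 (N1, w=3) → cum 3
  km 18 (N2, w=175) → cum 178
  km 22 (N3, w=20) → cum 198
  km 25 (N4, w=20) → cum 218  ≥ 206.5 → median here
  km 35 (N5, w=125) → cum 343
  km 78 (N6, w=45) → cum 388
  km 82 (N7, w=25) → cum 413
Optimal location: km 25.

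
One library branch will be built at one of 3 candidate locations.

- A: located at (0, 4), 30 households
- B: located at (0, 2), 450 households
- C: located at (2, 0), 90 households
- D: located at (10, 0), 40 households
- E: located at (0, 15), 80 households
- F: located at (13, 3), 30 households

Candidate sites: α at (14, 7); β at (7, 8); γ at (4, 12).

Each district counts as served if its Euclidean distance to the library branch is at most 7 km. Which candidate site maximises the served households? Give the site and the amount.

Coverage radius r = 7 km; a point is covered iff (Δx)²+(Δy)² ≤ 7² = 49.
  α (14, 7): covers {F} → 30
  β (7, 8): covers {none} → 0
  γ (4, 12): covers {E} → 80
Maximum coverage at γ: 80 households.

γ, covering 80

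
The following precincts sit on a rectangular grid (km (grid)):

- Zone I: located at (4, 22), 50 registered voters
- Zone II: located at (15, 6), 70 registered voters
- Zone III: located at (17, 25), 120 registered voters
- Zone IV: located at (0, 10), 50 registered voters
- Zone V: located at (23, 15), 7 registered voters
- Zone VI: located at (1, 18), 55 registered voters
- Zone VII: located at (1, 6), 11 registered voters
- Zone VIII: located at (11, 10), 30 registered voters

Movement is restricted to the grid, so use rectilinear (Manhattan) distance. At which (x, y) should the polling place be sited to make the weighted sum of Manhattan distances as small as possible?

(15, 18)

Manhattan distance separates: Σwᵢ(|x−xᵢ|+|y−yᵢ|) = Σwᵢ|x−xᵢ| + Σwᵢ|y−yᵢ|, so x and y are optimised independently as 1-D weighted medians.
Total weight W = 393; half = 196.5.
x-coordinate, sorted with cumulative weight:
  x=0 (Zone IV, w=50) cum 50
  x=1 (Zone VI, w=55) cum 105
  x=1 (Zone VII, w=11) cum 116
  x=4 (Zone I, w=50) cum 166
  x=11 (Zone VIII, w=30) cum 196
  x=15 (Zone II, w=70) cum 266  ← median
  x=17 (Zone III, w=120) cum 386
  x=23 (Zone V, w=7) cum 393
⇒ x* = 15
y-coordinate, sorted with cumulative weight:
  y=6 (Zone II, w=70) cum 70
  y=6 (Zone VII, w=11) cum 81
  y=10 (Zone IV, w=50) cum 131
  y=10 (Zone VIII, w=30) cum 161
  y=15 (Zone V, w=7) cum 168
  y=18 (Zone VI, w=55) cum 223  ← median
  y=22 (Zone I, w=50) cum 273
  y=25 (Zone III, w=120) cum 393
⇒ y* = 18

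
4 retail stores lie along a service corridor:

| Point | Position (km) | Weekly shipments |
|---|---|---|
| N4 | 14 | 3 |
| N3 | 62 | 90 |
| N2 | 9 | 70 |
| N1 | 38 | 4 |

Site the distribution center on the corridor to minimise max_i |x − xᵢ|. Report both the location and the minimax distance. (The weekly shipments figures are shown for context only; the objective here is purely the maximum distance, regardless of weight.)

The 1-center on a line is the midpoint of the two extreme points: leftmost at 9, rightmost at 62.
Optimal location = (9 + 62)/2 = 35.5; maximum distance = (62 − 9)/2 = 26.5.

location 35.5, max distance 26.5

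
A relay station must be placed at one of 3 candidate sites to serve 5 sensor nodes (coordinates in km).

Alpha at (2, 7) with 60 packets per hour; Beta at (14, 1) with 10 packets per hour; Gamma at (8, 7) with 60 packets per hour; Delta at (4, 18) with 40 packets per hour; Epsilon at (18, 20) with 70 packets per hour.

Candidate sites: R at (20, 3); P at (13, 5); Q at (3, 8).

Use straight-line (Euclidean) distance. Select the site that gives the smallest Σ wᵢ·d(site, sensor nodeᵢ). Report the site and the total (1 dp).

Total weighted distance at each candidate:
  R (20, 3): total = 4004.0
  P (13, 5): total = 2774.4
  Q (3, 8): total = 2267.8
Minimum is at Q with total 2267.8 km.

Q, total 2267.8 km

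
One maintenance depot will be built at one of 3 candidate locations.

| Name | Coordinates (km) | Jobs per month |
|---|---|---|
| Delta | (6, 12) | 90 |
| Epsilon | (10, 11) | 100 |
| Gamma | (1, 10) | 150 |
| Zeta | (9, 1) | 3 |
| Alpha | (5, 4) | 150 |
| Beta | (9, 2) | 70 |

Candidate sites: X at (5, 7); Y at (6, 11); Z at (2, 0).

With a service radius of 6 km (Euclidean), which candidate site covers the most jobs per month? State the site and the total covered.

X, covering 390

Coverage radius r = 6 km; a point is covered iff (Δx)²+(Δy)² ≤ 6² = 36.
  X (5, 7): covers {Delta, Gamma, Alpha} → 390
  Y (6, 11): covers {Delta, Epsilon, Gamma} → 340
  Z (2, 0): covers {Alpha} → 150
Maximum coverage at X: 390 jobs per month.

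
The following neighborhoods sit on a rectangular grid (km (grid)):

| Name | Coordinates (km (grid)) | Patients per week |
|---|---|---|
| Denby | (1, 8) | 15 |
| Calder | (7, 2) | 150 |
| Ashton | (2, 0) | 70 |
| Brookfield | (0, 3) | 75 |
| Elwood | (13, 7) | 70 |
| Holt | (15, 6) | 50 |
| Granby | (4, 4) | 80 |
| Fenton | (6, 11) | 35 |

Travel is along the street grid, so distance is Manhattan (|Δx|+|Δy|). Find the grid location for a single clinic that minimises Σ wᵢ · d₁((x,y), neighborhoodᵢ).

Manhattan distance separates: Σwᵢ(|x−xᵢ|+|y−yᵢ|) = Σwᵢ|x−xᵢ| + Σwᵢ|y−yᵢ|, so x and y are optimised independently as 1-D weighted medians.
Total weight W = 545; half = 272.5.
x-coordinate, sorted with cumulative weight:
  x=0 (Brookfield, w=75) cum 75
  x=1 (Denby, w=15) cum 90
  x=2 (Ashton, w=70) cum 160
  x=4 (Granby, w=80) cum 240
  x=6 (Fenton, w=35) cum 275  ← median
  x=7 (Calder, w=150) cum 425
  x=13 (Elwood, w=70) cum 495
  x=15 (Holt, w=50) cum 545
⇒ x* = 6
y-coordinate, sorted with cumulative weight:
  y=0 (Ashton, w=70) cum 70
  y=2 (Calder, w=150) cum 220
  y=3 (Brookfield, w=75) cum 295  ← median
  y=4 (Granby, w=80) cum 375
  y=6 (Holt, w=50) cum 425
  y=7 (Elwood, w=70) cum 495
  y=8 (Denby, w=15) cum 510
  y=11 (Fenton, w=35) cum 545
⇒ y* = 3

(6, 3)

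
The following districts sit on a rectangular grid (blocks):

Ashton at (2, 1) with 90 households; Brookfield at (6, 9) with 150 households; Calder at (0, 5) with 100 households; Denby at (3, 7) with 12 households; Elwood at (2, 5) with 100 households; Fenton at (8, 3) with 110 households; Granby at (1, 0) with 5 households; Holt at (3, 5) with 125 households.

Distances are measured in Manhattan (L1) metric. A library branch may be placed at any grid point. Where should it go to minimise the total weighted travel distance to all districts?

(3, 5)

Manhattan distance separates: Σwᵢ(|x−xᵢ|+|y−yᵢ|) = Σwᵢ|x−xᵢ| + Σwᵢ|y−yᵢ|, so x and y are optimised independently as 1-D weighted medians.
Total weight W = 692; half = 346.
x-coordinate, sorted with cumulative weight:
  x=0 (Calder, w=100) cum 100
  x=1 (Granby, w=5) cum 105
  x=2 (Ashton, w=90) cum 195
  x=2 (Elwood, w=100) cum 295
  x=3 (Denby, w=12) cum 307
  x=3 (Holt, w=125) cum 432  ← median
  x=6 (Brookfield, w=150) cum 582
  x=8 (Fenton, w=110) cum 692
⇒ x* = 3
y-coordinate, sorted with cumulative weight:
  y=0 (Granby, w=5) cum 5
  y=1 (Ashton, w=90) cum 95
  y=3 (Fenton, w=110) cum 205
  y=5 (Calder, w=100) cum 305
  y=5 (Elwood, w=100) cum 405  ← median
  y=5 (Holt, w=125) cum 530
  y=7 (Denby, w=12) cum 542
  y=9 (Brookfield, w=150) cum 692
⇒ y* = 5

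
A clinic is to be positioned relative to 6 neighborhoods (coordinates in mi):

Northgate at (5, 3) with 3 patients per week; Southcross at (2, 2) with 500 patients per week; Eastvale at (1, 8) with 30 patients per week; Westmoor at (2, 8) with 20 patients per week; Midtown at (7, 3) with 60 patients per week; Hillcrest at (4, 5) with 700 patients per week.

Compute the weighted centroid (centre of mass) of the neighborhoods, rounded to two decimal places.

The minimiser of Σwᵢ‖p−pᵢ‖² is the weighted centroid p* = (Σwᵢpᵢ)/(Σwᵢ).
Σwᵢ = 1313.
Σwᵢxᵢ = 3·5 + 500·2 + 30·1 + 20·2 + 60·7 + 700·4 = 4305.
Σwᵢyᵢ = 3·3 + 500·2 + 30·8 + 20·8 + 60·3 + 700·5 = 5089.
x* = 4305/1313 = 3.28, y* = 5089/1313 = 3.88.

(3.28, 3.88)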